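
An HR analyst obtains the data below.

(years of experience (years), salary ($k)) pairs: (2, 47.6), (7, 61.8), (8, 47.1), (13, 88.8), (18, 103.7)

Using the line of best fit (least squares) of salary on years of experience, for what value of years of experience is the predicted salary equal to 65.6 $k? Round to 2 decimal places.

8.51

n = 5, Σx = 48, Σy = 349, Σxy = 3925.6, Σx² = 610
Sxx = Σx² − (Σx)²/n = 610 − 460.8 = 149.2
Sxy = Σxy − (Σx)(Σy)/n = 3925.6 − 3350.4 = 575.2
b = Sxy/Sxx = 575.2/149.2 = 3.855228
a = ȳ − b·x̄ = 69.8 − 3.855228·9.6 = 32.789812
Set a + b·x = 65.6: x = (65.6 − 32.789812) / 3.855228 = 8.510570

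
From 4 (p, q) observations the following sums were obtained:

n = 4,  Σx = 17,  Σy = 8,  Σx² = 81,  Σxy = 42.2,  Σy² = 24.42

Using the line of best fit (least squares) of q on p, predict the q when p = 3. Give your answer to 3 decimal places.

Sxx = Σx² − (Σx)²/n = 81 − 72.25 = 8.75
Sxy = Σxy − (Σx)(Σy)/n = 42.2 − 34 = 8.2
b = Sxy/Sxx = 8.2/8.75 = 0.937143
a = ȳ − b·x̄ = 2 − 0.937143·4.25 = -1.982857
ŷ(3) = a + b·3 = -1.982857 + 0.937143·3 = 0.828571

0.829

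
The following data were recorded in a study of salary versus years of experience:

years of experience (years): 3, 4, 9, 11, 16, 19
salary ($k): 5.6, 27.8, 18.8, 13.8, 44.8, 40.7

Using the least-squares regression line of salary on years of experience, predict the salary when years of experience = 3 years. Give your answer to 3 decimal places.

11.776

n = 6, Σx = 62, Σy = 151.5, Σxy = 1939.1, Σx² = 844
Sxx = Σx² − (Σx)²/n = 844 − 640.666667 = 203.333333
Sxy = Σxy − (Σx)(Σy)/n = 1939.1 − 1565.5 = 373.6
b = Sxy/Sxx = 373.6/203.333333 = 1.837377
a = ȳ − b·x̄ = 25.25 − 1.837377·10.333333 = 6.263770
ŷ(3) = a + b·3 = 6.263770 + 1.837377·3 = 11.775902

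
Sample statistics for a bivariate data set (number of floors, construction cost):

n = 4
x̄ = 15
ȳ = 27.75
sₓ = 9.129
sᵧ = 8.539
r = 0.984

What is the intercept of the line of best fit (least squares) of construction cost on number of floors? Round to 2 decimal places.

13.94

b = r · sᵧ/sₓ = 0.984 · 8.539/9.129 = 0.920405
a = ȳ − b·x̄ = 27.75 − 0.920405·15 = 13.943927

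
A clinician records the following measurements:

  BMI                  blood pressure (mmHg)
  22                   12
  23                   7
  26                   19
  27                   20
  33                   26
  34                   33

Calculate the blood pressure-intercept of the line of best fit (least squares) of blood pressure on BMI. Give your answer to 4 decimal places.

n = 6, Σx = 165, Σy = 117, Σxy = 3439, Σx² = 4663
Sxx = Σx² − (Σx)²/n = 4663 − 4537.5 = 125.5
Sxy = Σxy − (Σx)(Σy)/n = 3439 − 3217.5 = 221.5
b = Sxy/Sxx = 221.5/125.5 = 1.764940
a = ȳ − b·x̄ = 19.5 − 1.764940·27.5 = -29.035857

-29.0359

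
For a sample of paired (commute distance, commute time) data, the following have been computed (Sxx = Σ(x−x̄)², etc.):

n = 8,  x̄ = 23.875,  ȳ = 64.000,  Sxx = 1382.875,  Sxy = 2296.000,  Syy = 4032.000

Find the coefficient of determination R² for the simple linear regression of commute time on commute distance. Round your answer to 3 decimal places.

0.945

R² = Sxy²/(Sxx·Syy) = (2296)²/(1382.875·4032) = 0.945454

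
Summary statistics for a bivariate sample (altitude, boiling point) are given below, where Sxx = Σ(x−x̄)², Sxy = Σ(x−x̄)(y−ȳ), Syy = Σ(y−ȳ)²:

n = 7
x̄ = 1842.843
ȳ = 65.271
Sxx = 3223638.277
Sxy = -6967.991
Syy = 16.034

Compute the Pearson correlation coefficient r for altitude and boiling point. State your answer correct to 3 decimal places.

r = Sxy/√(Sxx·Syy) = -6967.991/√(51687816.133418) = -6967.991/7189.423908 = -0.969200

-0.969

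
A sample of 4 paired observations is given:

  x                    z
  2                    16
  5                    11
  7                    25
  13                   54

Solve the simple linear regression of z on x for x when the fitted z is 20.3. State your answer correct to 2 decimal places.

n = 4, Σx = 27, Σy = 106, Σxy = 964, Σx² = 247
Sxx = Σx² − (Σx)²/n = 247 − 182.25 = 64.75
Sxy = Σxy − (Σx)(Σy)/n = 964 − 715.5 = 248.5
b = Sxy/Sxx = 248.5/64.75 = 3.837838
a = ȳ − b·x̄ = 26.5 − 3.837838·6.75 = 0.594595
Set a + b·x = 20.3: x = (20.3 − 0.594595) / 3.837838 = 5.134507

5.13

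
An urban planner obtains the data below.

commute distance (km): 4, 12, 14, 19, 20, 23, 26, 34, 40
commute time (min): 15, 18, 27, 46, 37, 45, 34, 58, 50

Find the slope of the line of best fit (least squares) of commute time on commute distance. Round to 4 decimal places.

n = 9, Σx = 192, Σy = 330, Σxy = 8159, Σx² = 5078
Sxx = Σx² − (Σx)²/n = 5078 − 4096 = 982
Sxy = Σxy − (Σx)(Σy)/n = 8159 − 7040 = 1119
b = Sxy/Sxx = 1119/982 = 1.139511

1.1395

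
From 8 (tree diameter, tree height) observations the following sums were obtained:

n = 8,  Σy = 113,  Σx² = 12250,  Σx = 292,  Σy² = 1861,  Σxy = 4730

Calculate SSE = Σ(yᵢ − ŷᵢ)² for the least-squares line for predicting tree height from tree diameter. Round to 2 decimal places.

Sxx = Σx² − (Σx)²/n = 12250 − 10658 = 1592
Sxy = Σxy − (Σx)(Σy)/n = 4730 − 4124.5 = 605.5
Syy = Σy² − (Σy)²/n = 1861 − 1596.125 = 264.875
b = Sxy/Sxx = 605.5/1592 = 0.380339
SSE = Syy − b·Sxy = 264.875 − 0.380339·605.5 = 34.579617

34.58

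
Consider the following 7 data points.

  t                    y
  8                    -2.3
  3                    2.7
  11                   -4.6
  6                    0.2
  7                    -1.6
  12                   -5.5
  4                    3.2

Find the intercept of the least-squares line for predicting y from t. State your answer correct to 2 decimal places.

n = 7, Σx = 51, Σy = -7.9, Σxy = -124.1, Σx² = 439
Sxx = Σx² − (Σx)²/n = 439 − 371.571429 = 67.428571
Sxy = Σxy − (Σx)(Σy)/n = -124.1 − (-57.557143) = -66.542857
b = Sxy/Sxx = -66.542857/67.428571 = -0.986864
a = ȳ − b·x̄ = -1.128571 − (-0.986864)·7.285714 = 6.061441

6.06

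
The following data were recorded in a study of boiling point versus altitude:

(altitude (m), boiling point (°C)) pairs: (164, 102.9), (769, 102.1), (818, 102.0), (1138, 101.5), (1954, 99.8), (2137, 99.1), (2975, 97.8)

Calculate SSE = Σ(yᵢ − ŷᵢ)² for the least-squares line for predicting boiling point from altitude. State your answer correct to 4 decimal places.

0.2120

n = 7, Σx = 9955, Σy = 705.2, Σxy = 992074.4, Σx² = 19817935, Σy² = 71064.76
Sxx = Σx² − (Σx)²/n = 19817935 − 14157432.142857 = 5660502.857143
Sxy = Σxy − (Σx)(Σy)/n = 992074.4 − 1002895.142857 = -10820.742857
Syy = Σy² − (Σy)²/n = 71064.76 − 71043.862857 = 20.897143
b = Sxy/Sxx = -10820.742857/5660502.857143 = -0.001912
SSE = Syy − b·Sxy = 20.897143 − (-0.001912)·(-10820.742857) = 0.211971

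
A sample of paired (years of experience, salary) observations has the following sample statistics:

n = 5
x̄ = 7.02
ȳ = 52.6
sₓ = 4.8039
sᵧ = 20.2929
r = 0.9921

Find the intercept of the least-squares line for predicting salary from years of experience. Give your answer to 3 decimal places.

23.180

b = r · sᵧ/sₓ = 0.9921 · 20.2929/4.8039 = 4.190884
a = ȳ − b·x̄ = 52.6 − 4.190884·7.02 = 23.179997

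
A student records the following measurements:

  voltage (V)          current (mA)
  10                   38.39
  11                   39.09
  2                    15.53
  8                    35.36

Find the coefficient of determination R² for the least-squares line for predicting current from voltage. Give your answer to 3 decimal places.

0.971

n = 4, Σx = 31, Σy = 128.37, Σxy = 1127.83, Σx² = 289, Σy² = 4493.3307
Sxx = Σx² − (Σx)²/n = 289 − 240.25 = 48.75
Sxy = Σxy − (Σx)(Σy)/n = 1127.83 − 994.8675 = 132.9625
Syy = Σy² − (Σy)²/n = 4493.3307 − 4119.714225 = 373.616475
R² = Sxy²/(Sxx·Syy) = (132.9625)²/(48.75·373.616475) = 0.970639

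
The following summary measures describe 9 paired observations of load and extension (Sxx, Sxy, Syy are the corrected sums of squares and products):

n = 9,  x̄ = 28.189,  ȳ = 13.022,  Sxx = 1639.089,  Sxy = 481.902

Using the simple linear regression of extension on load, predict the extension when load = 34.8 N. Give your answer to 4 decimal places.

b = Sxy/Sxx = 481.902/1639.089 = 0.294006
a = ȳ − b·x̄ = 13.022 − 0.294006·28.189 = 4.734265
ŷ(34.8) = a + b·34.8 = 4.734265 + 0.294006·34.8 = 14.965674

14.9657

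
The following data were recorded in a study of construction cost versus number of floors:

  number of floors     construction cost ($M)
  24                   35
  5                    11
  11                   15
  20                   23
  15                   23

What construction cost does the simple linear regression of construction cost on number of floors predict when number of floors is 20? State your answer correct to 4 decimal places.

n = 5, Σx = 75, Σy = 107, Σxy = 1865, Σx² = 1347
Sxx = Σx² − (Σx)²/n = 1347 − 1125 = 222
Sxy = Σxy − (Σx)(Σy)/n = 1865 − 1605 = 260
b = Sxy/Sxx = 260/222 = 1.171171
a = ȳ − b·x̄ = 21.4 − 1.171171·15 = 3.832432
ŷ(20) = a + b·20 = 3.832432 + 1.171171·20 = 27.255856

27.2559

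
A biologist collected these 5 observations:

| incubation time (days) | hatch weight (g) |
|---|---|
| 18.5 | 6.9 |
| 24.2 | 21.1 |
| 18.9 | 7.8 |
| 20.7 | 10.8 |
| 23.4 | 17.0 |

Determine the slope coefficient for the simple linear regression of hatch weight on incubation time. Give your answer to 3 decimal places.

n = 5, Σx = 105.7, Σy = 63.6, Σxy = 1407.05, Σx² = 2261.15
Sxx = Σx² − (Σx)²/n = 2261.15 − 2234.498 = 26.652
Sxy = Σxy − (Σx)(Σy)/n = 1407.05 − 1344.504 = 62.546
b = Sxy/Sxx = 62.546/26.652 = 2.346766

2.347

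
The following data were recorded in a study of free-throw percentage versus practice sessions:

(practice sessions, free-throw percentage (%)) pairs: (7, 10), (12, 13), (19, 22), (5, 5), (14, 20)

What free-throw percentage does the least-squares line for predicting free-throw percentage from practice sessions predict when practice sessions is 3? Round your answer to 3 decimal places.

3.869

n = 5, Σx = 57, Σy = 70, Σxy = 949, Σx² = 775
Sxx = Σx² − (Σx)²/n = 775 − 649.8 = 125.2
Sxy = Σxy − (Σx)(Σy)/n = 949 − 798 = 151
b = Sxy/Sxx = 151/125.2 = 1.206070
a = ȳ − b·x̄ = 14 − 1.206070·11.4 = 0.250799
ŷ(3) = a + b·3 = 0.250799 + 1.206070·3 = 3.869010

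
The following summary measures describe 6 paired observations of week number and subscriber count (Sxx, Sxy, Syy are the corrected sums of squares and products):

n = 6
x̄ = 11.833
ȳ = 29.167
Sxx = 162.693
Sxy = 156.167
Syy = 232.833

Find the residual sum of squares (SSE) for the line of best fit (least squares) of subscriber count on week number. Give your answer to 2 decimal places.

b = Sxy/Sxx = 156.167/162.693 = 0.959888
SSE = Syy − b·Sxy = 232.833 − 0.959888·156.167 = 82.930227

82.93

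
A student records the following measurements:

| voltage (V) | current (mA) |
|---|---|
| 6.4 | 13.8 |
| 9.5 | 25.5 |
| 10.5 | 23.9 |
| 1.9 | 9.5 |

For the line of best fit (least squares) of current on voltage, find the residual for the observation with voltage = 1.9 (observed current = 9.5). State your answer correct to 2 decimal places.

n = 4, Σx = 28.3, Σy = 72.7, Σxy = 599.57, Σx² = 245.07
Sxx = Σx² − (Σx)²/n = 245.07 − 200.2225 = 44.8475
Sxy = Σxy − (Σx)(Σy)/n = 599.57 − 514.3525 = 85.2175
b = Sxy/Sxx = 85.2175/44.8475 = 1.900162
a = ȳ − b·x̄ = 18.175 − 1.900162·7.075 = 4.731356
ŷ(1.9) = 4.731356 + 1.900162·1.9 = 8.341663
residual = y − ŷ = 9.5 − 8.341663 = 1.158337

1.16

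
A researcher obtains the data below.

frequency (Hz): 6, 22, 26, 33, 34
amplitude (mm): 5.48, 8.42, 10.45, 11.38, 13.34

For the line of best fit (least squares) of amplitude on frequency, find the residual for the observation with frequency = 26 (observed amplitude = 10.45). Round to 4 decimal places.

0.1747

n = 5, Σx = 121, Σy = 49.07, Σxy = 1318.92, Σx² = 3441
Sxx = Σx² − (Σx)²/n = 3441 − 2928.2 = 512.8
Sxy = Σxy − (Σx)(Σy)/n = 1318.92 − 1187.494 = 131.426
b = Sxy/Sxx = 131.426/512.8 = 0.256291
a = ȳ − b·x̄ = 9.814 − 0.256291·24.2 = 3.611759
ŷ(26) = 3.611759 + 0.256291·26 = 10.275324
residual = y − ŷ = 10.45 − 10.275324 = 0.174676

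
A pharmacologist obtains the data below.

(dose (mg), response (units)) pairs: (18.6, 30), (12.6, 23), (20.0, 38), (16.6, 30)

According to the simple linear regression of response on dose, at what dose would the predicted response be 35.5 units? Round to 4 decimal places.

n = 4, Σx = 67.8, Σy = 121, Σxy = 2105.8, Σx² = 1180.28
Sxx = Σx² − (Σx)²/n = 1180.28 − 1149.21 = 31.07
Sxy = Σxy − (Σx)(Σy)/n = 2105.8 − 2050.95 = 54.85
b = Sxy/Sxx = 54.85/31.07 = 1.765369
a = ȳ − b·x̄ = 30.25 − 1.765369·16.95 = 0.327004
Set a + b·x = 35.5: x = (35.5 − 0.327004) / 1.765369 = 19.923883

19.9239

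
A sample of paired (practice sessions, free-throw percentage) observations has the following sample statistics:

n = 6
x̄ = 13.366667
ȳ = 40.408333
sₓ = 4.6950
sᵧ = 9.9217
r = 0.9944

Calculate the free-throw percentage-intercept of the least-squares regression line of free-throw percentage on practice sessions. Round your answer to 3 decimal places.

b = r · sᵧ/sₓ = 0.9944 · 9.9217/4.695 = 2.101414
a = ȳ − b·x̄ = 40.408333 − 2.101414·13.366667 = 12.319433

12.319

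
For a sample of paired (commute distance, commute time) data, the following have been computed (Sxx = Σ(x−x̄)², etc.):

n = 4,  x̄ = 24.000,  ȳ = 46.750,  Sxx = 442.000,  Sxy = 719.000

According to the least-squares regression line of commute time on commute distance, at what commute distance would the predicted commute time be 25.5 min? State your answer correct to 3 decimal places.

b = Sxy/Sxx = 719/442 = 1.626697
a = ȳ − b·x̄ = 46.75 − 1.626697·24 = 7.709276
Set a + b·x = 25.5: x = (25.5 − 7.709276) / 1.626697 = 10.936718

10.937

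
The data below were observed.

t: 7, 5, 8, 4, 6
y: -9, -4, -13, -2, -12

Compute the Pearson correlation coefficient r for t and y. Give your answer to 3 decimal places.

n = 5, Σx = 30, Σy = -40, Σxy = -267, Σx² = 190, Σy² = 414
Sxx = Σx² − (Σx)²/n = 190 − 180 = 10
Sxy = Σxy − (Σx)(Σy)/n = -267 − (-240) = -27
Syy = Σy² − (Σy)²/n = 414 − 320 = 94
r = Sxy/√(Sxx·Syy) = -27/√(940) = -27/30.659419 = -0.880643

-0.881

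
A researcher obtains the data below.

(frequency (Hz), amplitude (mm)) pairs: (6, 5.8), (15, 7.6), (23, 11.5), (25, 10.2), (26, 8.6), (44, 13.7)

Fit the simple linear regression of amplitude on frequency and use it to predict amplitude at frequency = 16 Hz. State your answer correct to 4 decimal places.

n = 6, Σx = 139, Σy = 57.4, Σxy = 1494.7, Σx² = 4027
Sxx = Σx² − (Σx)²/n = 4027 − 3220.166667 = 806.833333
Sxy = Σxy − (Σx)(Σy)/n = 1494.7 − 1329.766667 = 164.933333
b = Sxy/Sxx = 164.933333/806.833333 = 0.204421
a = ȳ − b·x̄ = 9.566667 − 0.204421·23.166667 = 4.830923
ŷ(16) = a + b·16 = 4.830923 + 0.204421·16 = 8.101653

8.1017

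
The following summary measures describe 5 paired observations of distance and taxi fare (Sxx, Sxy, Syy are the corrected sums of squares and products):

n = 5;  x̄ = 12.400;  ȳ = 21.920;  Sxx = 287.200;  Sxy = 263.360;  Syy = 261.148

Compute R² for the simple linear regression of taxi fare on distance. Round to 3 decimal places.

0.925

R² = Sxy²/(Sxx·Syy) = (263.36)²/(287.2·261.148) = 0.924759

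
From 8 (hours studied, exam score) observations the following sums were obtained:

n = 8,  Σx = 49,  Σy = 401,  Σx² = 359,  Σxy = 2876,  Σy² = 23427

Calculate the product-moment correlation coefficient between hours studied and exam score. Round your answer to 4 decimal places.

Sxx = Σx² − (Σx)²/n = 359 − 300.125 = 58.875
Sxy = Σxy − (Σx)(Σy)/n = 2876 − 2456.125 = 419.875
Syy = Σy² − (Σy)²/n = 23427 − 20100.125 = 3326.875
r = Sxy/√(Sxx·Syy) = 419.875/√(195869.765625) = 419.875/442.571763 = 0.948716

0.9487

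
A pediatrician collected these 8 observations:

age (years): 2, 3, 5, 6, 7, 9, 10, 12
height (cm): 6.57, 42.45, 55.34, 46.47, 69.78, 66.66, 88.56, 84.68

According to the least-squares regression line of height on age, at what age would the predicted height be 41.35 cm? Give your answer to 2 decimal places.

n = 8, Σx = 54, Σy = 460.51, Σxy = 3686.17, Σx² = 448
Sxx = Σx² − (Σx)²/n = 448 − 364.5 = 83.5
Sxy = Σxy − (Σx)(Σy)/n = 3686.17 − 3108.4425 = 577.7275
b = Sxy/Sxx = 577.7275/83.5 = 6.918892
a = ȳ − b·x̄ = 57.56375 − 6.918892·6.75 = 10.861228
Set a + b·x = 41.35: x = (41.35 − 10.861228) / 6.918892 = 4.406597

4.41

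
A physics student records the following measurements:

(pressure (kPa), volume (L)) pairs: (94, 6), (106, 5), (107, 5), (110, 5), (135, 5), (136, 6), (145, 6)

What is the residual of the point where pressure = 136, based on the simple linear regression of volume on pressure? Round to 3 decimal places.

0.435

n = 7, Σx = 833, Σy = 38, Σxy = 4540, Σx² = 101367
Sxx = Σx² − (Σx)²/n = 101367 − 99127 = 2240
Sxy = Σxy − (Σx)(Σy)/n = 4540 − 4522 = 18
b = Sxy/Sxx = 18/2240 = 0.008036
a = ȳ − b·x̄ = 5.428571 − 0.008036·119 = 4.472321
ŷ(136) = 4.472321 + 0.008036·136 = 5.565179
residual = y − ŷ = 6 − 5.565179 = 0.434821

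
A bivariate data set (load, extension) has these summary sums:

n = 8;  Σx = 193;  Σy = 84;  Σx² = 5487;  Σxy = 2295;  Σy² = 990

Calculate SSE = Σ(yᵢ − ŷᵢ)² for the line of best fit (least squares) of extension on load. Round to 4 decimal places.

21.2333

Sxx = Σx² − (Σx)²/n = 5487 − 4656.125 = 830.875
Sxy = Σxy − (Σx)(Σy)/n = 2295 − 2026.5 = 268.5
Syy = Σy² − (Σy)²/n = 990 − 882 = 108
b = Sxy/Sxx = 268.5/830.875 = 0.323153
SSE = Syy − b·Sxy = 108 − 0.323153·268.5 = 21.233338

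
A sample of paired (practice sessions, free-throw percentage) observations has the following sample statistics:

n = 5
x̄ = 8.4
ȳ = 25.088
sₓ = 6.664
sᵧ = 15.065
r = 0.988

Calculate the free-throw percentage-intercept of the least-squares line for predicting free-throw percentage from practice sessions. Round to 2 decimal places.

b = r · sᵧ/sₓ = 0.988 · 15.065/6.664 = 2.233526
a = ȳ − b·x̄ = 25.088 − 2.233526·8.4 = 6.326378

6.33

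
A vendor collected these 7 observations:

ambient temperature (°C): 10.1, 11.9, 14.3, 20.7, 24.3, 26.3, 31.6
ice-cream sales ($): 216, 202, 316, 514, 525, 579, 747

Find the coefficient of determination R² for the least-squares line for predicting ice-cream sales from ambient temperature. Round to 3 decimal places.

n = 7, Σx = 139.2, Σy = 3099, Σxy = 71334.4, Σx² = 3157.34, Σy² = 1620387
Sxx = Σx² − (Σx)²/n = 3157.34 − 2768.091429 = 389.248571
Sxy = Σxy − (Σx)(Σy)/n = 71334.4 − 61625.828571 = 9708.571429
Syy = Σy² − (Σy)²/n = 1620387 − 1371971.571429 = 248415.428571
R² = Sxy²/(Sxx·Syy) = (9708.571429)²/(389.248571·248415.428571) = 0.974777

0.975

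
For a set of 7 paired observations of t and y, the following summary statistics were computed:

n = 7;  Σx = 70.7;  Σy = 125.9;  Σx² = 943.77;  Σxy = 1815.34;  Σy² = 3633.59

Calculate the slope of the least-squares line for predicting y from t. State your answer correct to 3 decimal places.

Sxx = Σx² − (Σx)²/n = 943.77 − 714.07 = 229.7
Sxy = Σxy − (Σx)(Σy)/n = 1815.34 − 1271.59 = 543.75
b = Sxy/Sxx = 543.75/229.7 = 2.367218

2.367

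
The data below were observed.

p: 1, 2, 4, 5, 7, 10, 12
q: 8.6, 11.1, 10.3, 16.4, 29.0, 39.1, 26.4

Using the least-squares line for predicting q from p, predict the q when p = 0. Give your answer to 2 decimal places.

n = 7, Σx = 41, Σy = 140.9, Σxy = 1064.8, Σx² = 339
Sxx = Σx² − (Σx)²/n = 339 − 240.142857 = 98.857143
Sxy = Σxy − (Σx)(Σy)/n = 1064.8 − 825.271429 = 239.528571
b = Sxy/Sxx = 239.528571/98.857143 = 2.422977
a = ȳ − b·x̄ = 20.128571 − 2.422977·5.857143 = 5.936850
ŷ(0) = a + b·0 = 5.936850 + 2.422977·0 = 5.936850

5.94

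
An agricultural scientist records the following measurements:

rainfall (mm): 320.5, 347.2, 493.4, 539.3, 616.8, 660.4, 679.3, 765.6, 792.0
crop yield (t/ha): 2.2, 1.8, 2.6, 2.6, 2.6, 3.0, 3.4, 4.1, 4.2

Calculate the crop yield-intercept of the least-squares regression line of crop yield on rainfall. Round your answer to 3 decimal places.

n = 9, Σx = 5214.5, Σy = 26.5, Σxy = 16374.94, Σx² = 3248982.39
Sxx = Σx² − (Σx)²/n = 3248982.39 − 3021223.361111 = 227759.028889
Sxy = Σxy − (Σx)(Σy)/n = 16374.94 − 15353.805556 = 1021.134444
b = Sxy/Sxx = 1021.134444/227759.028889 = 0.004483
a = ȳ − b·x̄ = 2.944444 − 0.004483·579.388889 = 0.346813

0.347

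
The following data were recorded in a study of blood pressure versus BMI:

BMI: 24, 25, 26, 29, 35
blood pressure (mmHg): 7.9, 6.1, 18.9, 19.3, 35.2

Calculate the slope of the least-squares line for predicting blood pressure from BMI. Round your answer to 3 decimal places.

2.481

n = 5, Σx = 139, Σy = 87.4, Σxy = 2625.2, Σx² = 3943
Sxx = Σx² − (Σx)²/n = 3943 − 3864.2 = 78.8
Sxy = Σxy − (Σx)(Σy)/n = 2625.2 − 2429.72 = 195.48
b = Sxy/Sxx = 195.48/78.8 = 2.480711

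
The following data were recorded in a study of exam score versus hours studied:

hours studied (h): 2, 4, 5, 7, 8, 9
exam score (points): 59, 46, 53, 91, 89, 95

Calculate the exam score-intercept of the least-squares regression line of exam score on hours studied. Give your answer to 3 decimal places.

31.110

n = 6, Σx = 35, Σy = 433, Σxy = 2771, Σx² = 239
Sxx = Σx² − (Σx)²/n = 239 − 204.166667 = 34.833333
Sxy = Σxy − (Σx)(Σy)/n = 2771 − 2525.833333 = 245.166667
b = Sxy/Sxx = 245.166667/34.833333 = 7.038278
a = ȳ − b·x̄ = 72.166667 − 7.038278·5.833333 = 31.110048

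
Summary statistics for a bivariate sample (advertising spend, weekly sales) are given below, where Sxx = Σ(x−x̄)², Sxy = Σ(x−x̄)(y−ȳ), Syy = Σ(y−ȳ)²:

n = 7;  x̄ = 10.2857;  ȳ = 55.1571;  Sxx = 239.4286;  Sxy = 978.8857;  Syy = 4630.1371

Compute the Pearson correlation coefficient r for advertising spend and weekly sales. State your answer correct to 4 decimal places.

r = Sxy/√(Sxx·Syy) = 978.8857/√(1108587.243661) = 978.8857/1052.894697 = 0.929709

0.9297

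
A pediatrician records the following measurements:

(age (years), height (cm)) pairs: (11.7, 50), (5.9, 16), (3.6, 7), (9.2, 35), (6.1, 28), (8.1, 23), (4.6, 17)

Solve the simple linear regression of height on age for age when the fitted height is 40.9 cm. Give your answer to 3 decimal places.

n = 7, Σx = 49.2, Σy = 176, Σxy = 1461.9, Σx² = 393.28
Sxx = Σx² − (Σx)²/n = 393.28 − 345.805714 = 47.474286
Sxy = Σxy − (Σx)(Σy)/n = 1461.9 − 1237.028571 = 224.871429
b = Sxy/Sxx = 224.871429/47.474286 = 4.736700
a = ȳ − b·x̄ = 25.142857 − 4.736700·7.028571 = -8.149374
Set a + b·x = 40.9: x = (40.9 − (-8.149374)) / 4.736700 = 10.355179

10.355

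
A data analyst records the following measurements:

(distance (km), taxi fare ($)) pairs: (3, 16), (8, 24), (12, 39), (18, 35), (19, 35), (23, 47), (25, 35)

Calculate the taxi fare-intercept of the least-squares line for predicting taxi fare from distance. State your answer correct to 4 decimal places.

n = 7, Σx = 108, Σy = 231, Σxy = 3959, Σx² = 2056
Sxx = Σx² − (Σx)²/n = 2056 − 1666.285714 = 389.714286
Sxy = Σxy − (Σx)(Σy)/n = 3959 − 3564 = 395
b = Sxy/Sxx = 395/389.714286 = 1.013563
a = ȳ − b·x̄ = 33 − 1.013563·15.428571 = 17.362170

17.3622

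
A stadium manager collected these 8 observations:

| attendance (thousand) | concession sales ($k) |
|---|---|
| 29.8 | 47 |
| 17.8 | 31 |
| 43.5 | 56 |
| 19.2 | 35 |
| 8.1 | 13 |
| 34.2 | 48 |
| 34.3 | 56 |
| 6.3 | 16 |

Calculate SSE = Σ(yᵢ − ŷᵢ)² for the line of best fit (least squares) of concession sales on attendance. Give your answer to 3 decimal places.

n = 8, Σx = 193.2, Σy = 302, Σxy = 8828.9, Σx² = 5917.2, Σy² = 13396
Sxx = Σx² − (Σx)²/n = 5917.2 − 4665.78 = 1251.42
Sxy = Σxy − (Σx)(Σy)/n = 8828.9 − 7293.3 = 1535.6
Syy = Σy² − (Σy)²/n = 13396 − 11400.5 = 1995.5
b = Sxy/Sxx = 1535.6/1251.42 = 1.227086
SSE = Syy − b·Sxy = 1995.5 − 1.227086·1535.6 = 111.186692

111.187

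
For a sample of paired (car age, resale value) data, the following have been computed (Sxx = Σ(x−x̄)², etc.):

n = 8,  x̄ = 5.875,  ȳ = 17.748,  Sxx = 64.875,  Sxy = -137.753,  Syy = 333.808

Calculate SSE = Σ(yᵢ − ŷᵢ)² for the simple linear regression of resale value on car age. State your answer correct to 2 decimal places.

b = Sxy/Sxx = -137.753/64.875 = -2.123360
SSE = Syy − b·Sxy = 333.808 − (-2.123360)·(-137.753) = 41.308747

41.31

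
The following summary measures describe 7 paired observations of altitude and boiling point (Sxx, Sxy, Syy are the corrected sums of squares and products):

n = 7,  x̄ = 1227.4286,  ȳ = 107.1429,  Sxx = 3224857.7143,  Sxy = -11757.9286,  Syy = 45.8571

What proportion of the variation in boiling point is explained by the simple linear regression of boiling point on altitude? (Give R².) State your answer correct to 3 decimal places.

0.935

R² = Sxy²/(Sxx·Syy) = (-11757.9286)²/(3224857.7143·45.8571) = 0.934856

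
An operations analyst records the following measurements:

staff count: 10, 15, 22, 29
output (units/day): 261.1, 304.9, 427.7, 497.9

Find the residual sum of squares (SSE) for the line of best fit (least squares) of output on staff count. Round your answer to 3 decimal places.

n = 4, Σx = 76, Σy = 1491.6, Σxy = 31033, Σx² = 1650, Σy² = 591968.92
Sxx = Σx² − (Σx)²/n = 1650 − 1444 = 206
Sxy = Σxy − (Σx)(Σy)/n = 31033 − 28340.4 = 2692.6
Syy = Σy² − (Σy)²/n = 591968.92 − 556217.64 = 35751.28
b = Sxy/Sxx = 2692.6/206 = 13.070874
SSE = Syy − b·Sxy = 35751.28 − 13.070874·2692.6 = 556.645243

556.645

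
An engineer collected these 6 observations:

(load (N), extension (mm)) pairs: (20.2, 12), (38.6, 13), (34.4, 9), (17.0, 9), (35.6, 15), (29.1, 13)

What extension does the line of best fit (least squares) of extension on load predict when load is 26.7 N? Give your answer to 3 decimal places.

11.520

n = 6, Σx = 174.9, Σy = 71, Σxy = 2119.1, Σx² = 5484.53
Sxx = Σx² − (Σx)²/n = 5484.53 − 5098.335 = 386.195
Sxy = Σxy − (Σx)(Σy)/n = 2119.1 − 2069.65 = 49.45
b = Sxy/Sxx = 49.45/386.195 = 0.128044
a = ȳ − b·x̄ = 11.833333 − 0.128044·29.15 = 8.100847
ŷ(26.7) = a + b·26.7 = 8.100847 + 0.128044·26.7 = 11.519625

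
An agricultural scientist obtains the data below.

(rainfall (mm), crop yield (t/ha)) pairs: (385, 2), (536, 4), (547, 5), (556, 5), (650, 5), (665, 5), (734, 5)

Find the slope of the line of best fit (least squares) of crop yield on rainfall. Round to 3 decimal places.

n = 7, Σx = 4073, Σy = 31, Σxy = 18674, Σx² = 2447347
Sxx = Σx² − (Σx)²/n = 2447347 − 2369904.142857 = 77442.857143
Sxy = Σxy − (Σx)(Σy)/n = 18674 − 18037.571429 = 636.428571
b = Sxy/Sxx = 636.428571/77442.857143 = 0.008218

0.008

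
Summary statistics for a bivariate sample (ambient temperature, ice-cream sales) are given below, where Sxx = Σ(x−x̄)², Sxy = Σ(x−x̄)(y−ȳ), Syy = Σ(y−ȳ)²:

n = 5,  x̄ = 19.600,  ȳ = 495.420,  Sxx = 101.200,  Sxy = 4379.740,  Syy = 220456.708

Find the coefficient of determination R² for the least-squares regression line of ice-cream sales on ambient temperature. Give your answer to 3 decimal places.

R² = Sxy²/(Sxx·Syy) = (4379.74)²/(101.2·220456.708) = 0.859791

0.860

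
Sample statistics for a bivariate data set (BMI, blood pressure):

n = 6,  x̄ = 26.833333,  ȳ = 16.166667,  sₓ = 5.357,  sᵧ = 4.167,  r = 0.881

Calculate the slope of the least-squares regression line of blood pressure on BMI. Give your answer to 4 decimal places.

0.6853

b = r · sᵧ/sₓ = 0.881 · 4.167/5.357 = 0.685295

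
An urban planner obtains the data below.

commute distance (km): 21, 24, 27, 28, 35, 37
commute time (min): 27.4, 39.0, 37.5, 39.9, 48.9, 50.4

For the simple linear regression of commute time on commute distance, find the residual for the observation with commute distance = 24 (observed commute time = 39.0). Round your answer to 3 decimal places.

n = 6, Σx = 172, Σy = 243.1, Σxy = 7217.4, Σx² = 5124
Sxx = Σx² − (Σx)²/n = 5124 − 4930.666667 = 193.333333
Sxy = Σxy − (Σx)(Σy)/n = 7217.4 − 6968.866667 = 248.533333
b = Sxy/Sxx = 248.533333/193.333333 = 1.285517
a = ȳ − b·x̄ = 40.516667 − 1.285517·28.666667 = 3.665172
ŷ(24) = 3.665172 + 1.285517·24 = 34.517586
residual = y − ŷ = 39.0 − 34.517586 = 4.482414

4.482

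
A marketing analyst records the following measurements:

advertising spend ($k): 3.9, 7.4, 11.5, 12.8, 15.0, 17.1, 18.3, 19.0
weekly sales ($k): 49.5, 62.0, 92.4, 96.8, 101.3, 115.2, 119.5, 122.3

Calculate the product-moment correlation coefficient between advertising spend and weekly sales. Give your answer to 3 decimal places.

n = 8, Σx = 105, Σy = 759, Σxy = 10953.46, Σx² = 1579.36, Σy² = 76972.52
Sxx = Σx² − (Σx)²/n = 1579.36 − 1378.125 = 201.235
Sxy = Σxy − (Σx)(Σy)/n = 10953.46 − 9961.875 = 991.585
Syy = Σy² − (Σy)²/n = 76972.52 − 72010.125 = 4962.395
r = Sxy/√(Sxx·Syy) = 991.585/√(998607.557825) = 991.585/999.303536 = 0.992276

0.992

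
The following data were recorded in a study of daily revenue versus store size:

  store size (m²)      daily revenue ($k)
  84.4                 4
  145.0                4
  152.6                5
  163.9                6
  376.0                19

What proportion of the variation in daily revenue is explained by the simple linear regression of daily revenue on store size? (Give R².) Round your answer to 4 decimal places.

n = 5, Σx = 921.9, Σy = 38, Σxy = 9808, Σx² = 219674.33, Σy² = 454
Sxx = Σx² − (Σx)²/n = 219674.33 − 169979.922 = 49694.408
Sxy = Σxy − (Σx)(Σy)/n = 9808 − 7006.44 = 2801.56
Syy = Σy² − (Σy)²/n = 454 − 288.8 = 165.2
R² = Sxy²/(Sxx·Syy) = (2801.56)²/(49694.408·165.2) = 0.956054

0.9561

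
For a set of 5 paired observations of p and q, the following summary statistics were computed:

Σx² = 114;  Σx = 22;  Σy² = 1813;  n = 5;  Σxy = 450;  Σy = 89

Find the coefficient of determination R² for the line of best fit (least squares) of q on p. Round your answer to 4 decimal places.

0.8666

Sxx = Σx² − (Σx)²/n = 114 − 96.8 = 17.2
Sxy = Σxy − (Σx)(Σy)/n = 450 − 391.6 = 58.4
Syy = Σy² − (Σy)²/n = 1813 − 1584.2 = 228.8
R² = Sxy²/(Sxx·Syy) = (58.4)²/(17.2·228.8) = 0.866645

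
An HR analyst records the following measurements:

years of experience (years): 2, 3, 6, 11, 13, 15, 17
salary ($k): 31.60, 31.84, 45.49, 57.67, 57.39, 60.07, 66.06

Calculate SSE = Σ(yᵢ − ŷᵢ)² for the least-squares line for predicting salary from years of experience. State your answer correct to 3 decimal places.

n = 7, Σx = 67, Σy = 350.12, Σxy = 3836.17, Σx² = 853, Σy² = 18673.4552
Sxx = Σx² − (Σx)²/n = 853 − 641.285714 = 211.714286
Sxy = Σxy − (Σx)(Σy)/n = 3836.17 − 3351.148571 = 485.021429
Syy = Σy² − (Σy)²/n = 18673.4552 − 17512.002057 = 1161.453143
b = Sxy/Sxx = 485.021429/211.714286 = 2.290924
SSE = Syy − b·Sxy = 1161.453143 − 2.290924·485.021429 = 50.305705

50.306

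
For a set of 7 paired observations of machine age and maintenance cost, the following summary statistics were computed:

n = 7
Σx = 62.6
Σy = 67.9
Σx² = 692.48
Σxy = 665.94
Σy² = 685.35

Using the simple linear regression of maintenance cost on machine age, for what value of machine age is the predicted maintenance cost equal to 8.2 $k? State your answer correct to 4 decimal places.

Sxx = Σx² − (Σx)²/n = 692.48 − 559.822857 = 132.657143
Sxy = Σxy − (Σx)(Σy)/n = 665.94 − 607.22 = 58.72
b = Sxy/Sxx = 58.72/132.657143 = 0.442645
a = ȳ − b·x̄ = 9.7 − 0.442645·8.942857 = 5.741490
Set a + b·x = 8.2: x = (8.2 − 5.741490) / 0.442645 = 5.554136

5.5541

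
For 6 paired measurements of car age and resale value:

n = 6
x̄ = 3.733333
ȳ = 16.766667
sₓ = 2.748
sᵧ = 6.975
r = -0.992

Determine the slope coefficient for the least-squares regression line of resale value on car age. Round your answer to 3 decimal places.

b = r · sᵧ/sₓ = -0.992 · 6.975/2.748 = -2.517904

-2.518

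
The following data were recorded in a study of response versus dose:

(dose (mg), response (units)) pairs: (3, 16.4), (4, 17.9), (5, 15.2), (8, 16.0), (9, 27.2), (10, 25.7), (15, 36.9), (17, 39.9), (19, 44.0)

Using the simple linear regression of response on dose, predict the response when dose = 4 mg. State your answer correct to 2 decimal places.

15.41

n = 9, Σx = 90, Σy = 239.2, Σxy = 2894.4, Σx² = 1170
Sxx = Σx² − (Σx)²/n = 1170 − 900 = 270
Sxy = Σxy − (Σx)(Σy)/n = 2894.4 − 2392 = 502.4
b = Sxy/Sxx = 502.4/270 = 1.860741
a = ȳ − b·x̄ = 26.577778 − 1.860741·10 = 7.970370
ŷ(4) = a + b·4 = 7.970370 + 1.860741·4 = 15.413333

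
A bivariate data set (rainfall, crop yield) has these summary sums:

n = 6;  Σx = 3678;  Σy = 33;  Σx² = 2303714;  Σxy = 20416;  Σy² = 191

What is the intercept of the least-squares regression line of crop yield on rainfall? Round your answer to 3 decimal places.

Sxx = Σx² − (Σx)²/n = 2303714 − 2254614 = 49100
Sxy = Σxy − (Σx)(Σy)/n = 20416 − 20229 = 187
b = Sxy/Sxx = 187/49100 = 0.003809
a = ȳ − b·x̄ = 5.5 − 0.003809·613 = 3.165356

3.165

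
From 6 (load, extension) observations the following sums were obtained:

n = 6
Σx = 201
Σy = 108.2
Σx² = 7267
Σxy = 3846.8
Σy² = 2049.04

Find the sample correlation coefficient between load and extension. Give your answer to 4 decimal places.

0.9722

Sxx = Σx² − (Σx)²/n = 7267 − 6733.5 = 533.5
Sxy = Σxy − (Σx)(Σy)/n = 3846.8 − 3624.7 = 222.1
Syy = Σy² − (Σy)²/n = 2049.04 − 1951.206667 = 97.833333
r = Sxy/√(Sxx·Syy) = 222.1/√(52194.083333) = 222.1/228.460245 = 0.972160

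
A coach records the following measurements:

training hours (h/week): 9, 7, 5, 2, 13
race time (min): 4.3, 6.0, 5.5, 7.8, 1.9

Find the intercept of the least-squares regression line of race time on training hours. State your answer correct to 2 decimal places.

n = 5, Σx = 36, Σy = 25.5, Σxy = 148.5, Σx² = 328
Sxx = Σx² − (Σx)²/n = 328 − 259.2 = 68.8
Sxy = Σxy − (Σx)(Σy)/n = 148.5 − 183.6 = -35.1
b = Sxy/Sxx = -35.1/68.8 = -0.510174
a = ȳ − b·x̄ = 5.1 − (-0.510174)·7.2 = 8.773256

8.77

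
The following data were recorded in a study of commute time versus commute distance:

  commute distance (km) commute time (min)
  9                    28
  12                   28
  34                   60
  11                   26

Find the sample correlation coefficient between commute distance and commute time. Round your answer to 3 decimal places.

n = 4, Σx = 66, Σy = 142, Σxy = 2914, Σx² = 1502, Σy² = 5844
Sxx = Σx² − (Σx)²/n = 1502 − 1089 = 413
Sxy = Σxy − (Σx)(Σy)/n = 2914 − 2343 = 571
Syy = Σy² − (Σy)²/n = 5844 − 5041 = 803
r = Sxy/√(Sxx·Syy) = 571/√(331639) = 571/575.881064 = 0.991524

0.992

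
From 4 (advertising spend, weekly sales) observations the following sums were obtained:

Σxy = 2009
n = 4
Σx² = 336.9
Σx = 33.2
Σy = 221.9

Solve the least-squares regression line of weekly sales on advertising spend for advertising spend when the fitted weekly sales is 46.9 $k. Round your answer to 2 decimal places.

Sxx = Σx² − (Σx)²/n = 336.9 − 275.56 = 61.34
Sxy = Σxy − (Σx)(Σy)/n = 2009 − 1841.77 = 167.23
b = Sxy/Sxx = 167.23/61.34 = 2.726280
a = ȳ − b·x̄ = 55.475 − 2.726280·8.3 = 32.846878
Set a + b·x = 46.9: x = (46.9 − 32.846878) / 2.726280 = 5.154688

5.15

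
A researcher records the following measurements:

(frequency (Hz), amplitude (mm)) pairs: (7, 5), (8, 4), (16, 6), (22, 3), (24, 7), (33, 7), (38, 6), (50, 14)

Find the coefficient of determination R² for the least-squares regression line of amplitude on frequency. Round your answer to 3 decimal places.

0.594

n = 8, Σx = 198, Σy = 52, Σxy = 1556, Σx² = 6462, Σy² = 416
Sxx = Σx² − (Σx)²/n = 6462 − 4900.5 = 1561.5
Sxy = Σxy − (Σx)(Σy)/n = 1556 − 1287 = 269
Syy = Σy² − (Σy)²/n = 416 − 338 = 78
R² = Sxy²/(Sxx·Syy) = (269)²/(1561.5·78) = 0.594112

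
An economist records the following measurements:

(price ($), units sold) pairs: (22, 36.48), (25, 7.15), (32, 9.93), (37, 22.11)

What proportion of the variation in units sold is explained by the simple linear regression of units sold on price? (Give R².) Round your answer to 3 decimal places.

0.080

n = 4, Σx = 116, Σy = 75.67, Σxy = 2117.14, Σx² = 3502, Σy² = 1969.3699
Sxx = Σx² − (Σx)²/n = 3502 − 3364 = 138
Sxy = Σxy − (Σx)(Σy)/n = 2117.14 − 2194.43 = -77.29
Syy = Σy² − (Σy)²/n = 1969.3699 − 1431.487225 = 537.882675
R² = Sxy²/(Sxx·Syy) = (-77.29)²/(138·537.882675) = 0.080479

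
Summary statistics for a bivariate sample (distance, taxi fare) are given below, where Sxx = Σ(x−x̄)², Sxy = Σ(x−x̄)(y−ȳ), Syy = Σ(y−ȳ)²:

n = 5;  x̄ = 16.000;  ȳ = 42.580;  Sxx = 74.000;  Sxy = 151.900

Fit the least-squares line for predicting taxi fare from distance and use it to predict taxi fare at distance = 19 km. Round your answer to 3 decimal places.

48.738

b = Sxy/Sxx = 151.9/74 = 2.052703
a = ȳ − b·x̄ = 42.58 − 2.052703·16 = 9.736757
ŷ(19) = a + b·19 = 9.736757 + 2.052703·19 = 48.738108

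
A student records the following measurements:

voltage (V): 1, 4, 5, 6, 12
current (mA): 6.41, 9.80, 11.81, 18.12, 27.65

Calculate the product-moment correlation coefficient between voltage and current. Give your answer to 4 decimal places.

0.9758

n = 5, Σx = 28, Σy = 73.79, Σxy = 545.18, Σx² = 222, Σy² = 1369.4611
Sxx = Σx² − (Σx)²/n = 222 − 156.8 = 65.2
Sxy = Σxy − (Σx)(Σy)/n = 545.18 − 413.224 = 131.956
Syy = Σy² − (Σy)²/n = 1369.4611 − 1088.99282 = 280.46828
r = Sxy/√(Sxx·Syy) = 131.956/√(18286.531856) = 131.956/135.227704 = 0.975806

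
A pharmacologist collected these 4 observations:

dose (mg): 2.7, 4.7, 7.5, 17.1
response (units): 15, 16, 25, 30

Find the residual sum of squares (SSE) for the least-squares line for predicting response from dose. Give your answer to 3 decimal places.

22.329

n = 4, Σx = 32, Σy = 86, Σxy = 816.2, Σx² = 378.04, Σy² = 2006
Sxx = Σx² − (Σx)²/n = 378.04 − 256 = 122.04
Sxy = Σxy − (Σx)(Σy)/n = 816.2 − 688 = 128.2
Syy = Σy² − (Σy)²/n = 2006 − 1849 = 157
b = Sxy/Sxx = 128.2/122.04 = 1.050475
SSE = Syy − b·Sxy = 157 − 1.050475·128.2 = 22.329072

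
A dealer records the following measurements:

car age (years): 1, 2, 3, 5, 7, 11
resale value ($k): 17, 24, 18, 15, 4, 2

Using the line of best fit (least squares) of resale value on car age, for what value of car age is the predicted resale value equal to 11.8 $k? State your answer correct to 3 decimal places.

n = 6, Σx = 29, Σy = 80, Σxy = 244, Σx² = 209
Sxx = Σx² − (Σx)²/n = 209 − 140.166667 = 68.833333
Sxy = Σxy − (Σx)(Σy)/n = 244 − 386.666667 = -142.666667
b = Sxy/Sxx = -142.666667/68.833333 = -2.072639
a = ȳ − b·x̄ = 13.333333 − (-2.072639)·4.833333 = 23.351090
Set a + b·x = 11.8: x = (11.8 − 23.351090) / (-2.072639) = 5.573131

5.573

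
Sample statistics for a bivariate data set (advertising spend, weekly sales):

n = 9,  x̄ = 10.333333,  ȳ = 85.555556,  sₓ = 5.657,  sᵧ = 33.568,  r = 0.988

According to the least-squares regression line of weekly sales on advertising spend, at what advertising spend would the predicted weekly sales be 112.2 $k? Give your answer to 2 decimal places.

14.88

b = r · sᵧ/sₓ = 0.988 · 33.568/5.657 = 5.862681
a = ȳ − b·x̄ = 85.555556 − 5.862681·10.333333 = 24.974525
Set a + b·x = 112.2: x = (112.2 − 24.974525) / 5.862681 = 14.878088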